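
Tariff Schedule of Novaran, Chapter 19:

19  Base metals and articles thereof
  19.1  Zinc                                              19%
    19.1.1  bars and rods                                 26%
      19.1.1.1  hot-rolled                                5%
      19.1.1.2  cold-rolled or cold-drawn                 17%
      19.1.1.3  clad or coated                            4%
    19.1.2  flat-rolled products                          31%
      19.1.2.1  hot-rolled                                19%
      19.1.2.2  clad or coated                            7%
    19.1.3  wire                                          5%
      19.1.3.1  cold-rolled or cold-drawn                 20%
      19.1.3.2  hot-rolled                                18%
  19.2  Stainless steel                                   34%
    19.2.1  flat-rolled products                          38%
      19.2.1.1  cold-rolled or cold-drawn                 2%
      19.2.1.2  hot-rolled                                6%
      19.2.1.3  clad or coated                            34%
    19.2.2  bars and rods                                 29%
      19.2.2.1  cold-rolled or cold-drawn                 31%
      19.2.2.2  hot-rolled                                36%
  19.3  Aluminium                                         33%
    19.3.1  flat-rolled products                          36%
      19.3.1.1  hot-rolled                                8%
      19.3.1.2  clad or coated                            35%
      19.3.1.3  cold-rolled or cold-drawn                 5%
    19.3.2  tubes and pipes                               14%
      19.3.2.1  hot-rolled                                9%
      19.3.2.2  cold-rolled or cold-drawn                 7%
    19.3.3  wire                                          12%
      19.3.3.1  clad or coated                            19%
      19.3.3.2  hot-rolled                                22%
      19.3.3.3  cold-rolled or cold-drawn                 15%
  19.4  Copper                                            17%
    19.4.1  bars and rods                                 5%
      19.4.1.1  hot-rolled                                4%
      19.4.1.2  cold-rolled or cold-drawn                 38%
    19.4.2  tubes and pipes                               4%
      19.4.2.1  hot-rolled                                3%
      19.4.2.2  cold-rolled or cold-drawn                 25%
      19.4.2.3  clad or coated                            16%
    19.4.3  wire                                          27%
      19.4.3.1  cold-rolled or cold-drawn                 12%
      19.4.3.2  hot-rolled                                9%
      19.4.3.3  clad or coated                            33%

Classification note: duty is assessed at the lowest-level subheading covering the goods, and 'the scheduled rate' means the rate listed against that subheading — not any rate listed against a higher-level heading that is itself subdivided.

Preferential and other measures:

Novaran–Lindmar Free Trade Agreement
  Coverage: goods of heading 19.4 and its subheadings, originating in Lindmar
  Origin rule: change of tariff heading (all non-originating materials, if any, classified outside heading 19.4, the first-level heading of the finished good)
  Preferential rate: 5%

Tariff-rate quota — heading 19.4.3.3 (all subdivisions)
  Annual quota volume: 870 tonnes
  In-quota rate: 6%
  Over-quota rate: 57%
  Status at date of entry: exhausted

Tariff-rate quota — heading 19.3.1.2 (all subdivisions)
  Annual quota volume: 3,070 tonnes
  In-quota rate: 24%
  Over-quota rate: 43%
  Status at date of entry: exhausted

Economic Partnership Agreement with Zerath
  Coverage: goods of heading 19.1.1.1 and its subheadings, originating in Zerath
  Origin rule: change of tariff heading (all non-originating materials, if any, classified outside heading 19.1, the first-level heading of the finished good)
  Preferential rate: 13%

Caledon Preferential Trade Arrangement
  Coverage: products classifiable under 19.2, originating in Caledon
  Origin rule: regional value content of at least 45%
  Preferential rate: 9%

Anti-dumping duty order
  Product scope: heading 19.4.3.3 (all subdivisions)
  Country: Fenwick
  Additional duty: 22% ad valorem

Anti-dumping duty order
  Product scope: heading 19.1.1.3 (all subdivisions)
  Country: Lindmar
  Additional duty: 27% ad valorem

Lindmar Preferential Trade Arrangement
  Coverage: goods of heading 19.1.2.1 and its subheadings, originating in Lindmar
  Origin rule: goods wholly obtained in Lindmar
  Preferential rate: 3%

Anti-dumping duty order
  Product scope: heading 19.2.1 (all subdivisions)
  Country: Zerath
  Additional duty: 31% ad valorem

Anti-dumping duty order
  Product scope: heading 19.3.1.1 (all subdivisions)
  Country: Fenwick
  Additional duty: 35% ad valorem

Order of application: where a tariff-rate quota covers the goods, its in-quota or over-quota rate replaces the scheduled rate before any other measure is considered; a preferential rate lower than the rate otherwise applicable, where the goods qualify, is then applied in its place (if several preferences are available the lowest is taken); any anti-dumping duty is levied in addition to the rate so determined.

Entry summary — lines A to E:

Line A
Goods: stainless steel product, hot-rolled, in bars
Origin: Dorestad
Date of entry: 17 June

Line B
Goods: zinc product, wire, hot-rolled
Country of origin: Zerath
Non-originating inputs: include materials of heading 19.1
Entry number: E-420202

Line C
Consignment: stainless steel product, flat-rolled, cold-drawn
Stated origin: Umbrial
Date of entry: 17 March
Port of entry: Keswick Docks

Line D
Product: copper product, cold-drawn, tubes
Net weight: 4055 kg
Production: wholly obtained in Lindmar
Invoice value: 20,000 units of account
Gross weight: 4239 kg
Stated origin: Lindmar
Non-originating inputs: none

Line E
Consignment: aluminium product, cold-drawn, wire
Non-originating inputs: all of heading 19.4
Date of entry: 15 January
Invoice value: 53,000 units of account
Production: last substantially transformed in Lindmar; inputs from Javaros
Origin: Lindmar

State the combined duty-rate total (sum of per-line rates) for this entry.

76%

Line A: stainless steel → 19.2; in bars → 19.2.2; hot-rolled → 19.2.2.2. Scheduled 36%. No special measure applies. → 36%.
Line B: zinc → 19.1; wire → 19.1.3; hot-rolled → 19.1.3.2. Scheduled 18%. Zerath agreement on 19.1.1.1: 19.1.3.2 not covered. → 18%.
Line C: stainless steel → 19.2; flat-rolled → 19.2.1; cold-drawn → 19.2.1.1. Scheduled 2%. No special measure applies. → 2%.
Line D: copper → 19.4; tubes → 19.4.2; cold-drawn → 19.4.2.2. Scheduled 25%. Lindmar agreement on 19.4: CTH met → 5% available; Lindmar agreement on 19.1.2.1: 19.4.2.2 not covered; preferential 5%. → 5%.
Line E: aluminium → 19.3; wire → 19.3.3; cold-drawn → 19.3.3.3. Scheduled 15%. Lindmar agreement on 19.4: 19.3.3.3 not covered; Lindmar agreement on 19.1.2.1: 19.3.3.3 not covered. → 15%.
Sum: 36% + 18% + 2% + 5% + 15% = 76%.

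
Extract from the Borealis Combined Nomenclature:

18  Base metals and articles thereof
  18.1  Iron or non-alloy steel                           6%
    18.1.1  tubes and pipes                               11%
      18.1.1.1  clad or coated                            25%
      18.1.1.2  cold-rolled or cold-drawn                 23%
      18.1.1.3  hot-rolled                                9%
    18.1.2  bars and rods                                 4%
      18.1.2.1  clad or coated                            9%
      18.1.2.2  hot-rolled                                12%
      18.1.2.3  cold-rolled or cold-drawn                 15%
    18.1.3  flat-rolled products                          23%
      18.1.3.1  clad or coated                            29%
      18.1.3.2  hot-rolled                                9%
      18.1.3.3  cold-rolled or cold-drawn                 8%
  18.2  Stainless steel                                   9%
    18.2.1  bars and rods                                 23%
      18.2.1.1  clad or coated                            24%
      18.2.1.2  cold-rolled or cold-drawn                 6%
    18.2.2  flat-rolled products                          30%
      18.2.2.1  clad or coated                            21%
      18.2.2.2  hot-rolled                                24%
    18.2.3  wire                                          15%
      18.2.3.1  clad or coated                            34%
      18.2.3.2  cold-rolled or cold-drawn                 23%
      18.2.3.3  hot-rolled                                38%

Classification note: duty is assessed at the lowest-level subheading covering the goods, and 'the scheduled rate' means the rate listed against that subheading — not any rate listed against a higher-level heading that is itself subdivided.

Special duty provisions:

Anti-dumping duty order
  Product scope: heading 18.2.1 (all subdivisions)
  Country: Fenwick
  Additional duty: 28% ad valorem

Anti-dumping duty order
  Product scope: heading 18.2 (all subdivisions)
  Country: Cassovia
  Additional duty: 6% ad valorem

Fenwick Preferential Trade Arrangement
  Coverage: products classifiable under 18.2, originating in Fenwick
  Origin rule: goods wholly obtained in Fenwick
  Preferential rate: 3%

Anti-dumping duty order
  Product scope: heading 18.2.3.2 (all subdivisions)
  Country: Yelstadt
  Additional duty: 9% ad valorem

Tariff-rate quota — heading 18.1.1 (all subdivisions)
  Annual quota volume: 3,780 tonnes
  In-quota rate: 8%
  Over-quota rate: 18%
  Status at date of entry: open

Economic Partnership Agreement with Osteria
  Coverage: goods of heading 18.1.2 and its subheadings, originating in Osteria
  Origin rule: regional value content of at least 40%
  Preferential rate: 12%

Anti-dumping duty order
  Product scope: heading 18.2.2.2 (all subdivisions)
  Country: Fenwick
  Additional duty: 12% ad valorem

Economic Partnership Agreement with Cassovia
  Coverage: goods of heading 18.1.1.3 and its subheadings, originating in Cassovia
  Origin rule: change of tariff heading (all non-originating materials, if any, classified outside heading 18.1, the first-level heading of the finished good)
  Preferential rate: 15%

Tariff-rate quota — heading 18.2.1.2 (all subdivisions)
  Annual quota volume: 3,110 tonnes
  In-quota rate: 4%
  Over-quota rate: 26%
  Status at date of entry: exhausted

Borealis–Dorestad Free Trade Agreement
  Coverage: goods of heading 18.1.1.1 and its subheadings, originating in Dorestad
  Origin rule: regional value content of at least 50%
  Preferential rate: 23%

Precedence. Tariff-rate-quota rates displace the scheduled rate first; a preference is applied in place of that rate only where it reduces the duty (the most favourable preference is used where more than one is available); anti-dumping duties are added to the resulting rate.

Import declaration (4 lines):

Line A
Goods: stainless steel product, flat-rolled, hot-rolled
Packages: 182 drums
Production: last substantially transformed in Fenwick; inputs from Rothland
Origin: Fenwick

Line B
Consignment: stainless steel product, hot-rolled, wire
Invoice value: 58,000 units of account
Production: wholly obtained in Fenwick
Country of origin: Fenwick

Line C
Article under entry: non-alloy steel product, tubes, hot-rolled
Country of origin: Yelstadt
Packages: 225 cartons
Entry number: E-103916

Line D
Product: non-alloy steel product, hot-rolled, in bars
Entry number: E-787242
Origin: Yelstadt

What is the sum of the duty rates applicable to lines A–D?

Line A: stainless steel → 18.2; flat-rolled → 18.2.2; hot-rolled → 18.2.2.2. Scheduled 24%. Fenwick agreement on 18.2: not wholly obtained; anti-dumping (Fenwick, 18.2.2.2): +12%; total 24% + 12% = 36%. → 36%.
Line B: stainless steel → 18.2; wire → 18.2.3; hot-rolled → 18.2.3.3. Scheduled 38%. Fenwick agreement on 18.2: wholly obtained → 3% available; preferential 3%. → 3%.
Line C: non-alloy steel → 18.1; tubes → 18.1.1; hot-rolled → 18.1.1.3. Scheduled 9%. quota on 18.1.1 open → in-quota 8%. → 8%.
Line D: non-alloy steel → 18.1; in bars → 18.1.2; hot-rolled → 18.1.2.2. Scheduled 12%. No special measure applies. → 12%.
Sum: 36% + 3% + 8% + 12% = 59%.

59%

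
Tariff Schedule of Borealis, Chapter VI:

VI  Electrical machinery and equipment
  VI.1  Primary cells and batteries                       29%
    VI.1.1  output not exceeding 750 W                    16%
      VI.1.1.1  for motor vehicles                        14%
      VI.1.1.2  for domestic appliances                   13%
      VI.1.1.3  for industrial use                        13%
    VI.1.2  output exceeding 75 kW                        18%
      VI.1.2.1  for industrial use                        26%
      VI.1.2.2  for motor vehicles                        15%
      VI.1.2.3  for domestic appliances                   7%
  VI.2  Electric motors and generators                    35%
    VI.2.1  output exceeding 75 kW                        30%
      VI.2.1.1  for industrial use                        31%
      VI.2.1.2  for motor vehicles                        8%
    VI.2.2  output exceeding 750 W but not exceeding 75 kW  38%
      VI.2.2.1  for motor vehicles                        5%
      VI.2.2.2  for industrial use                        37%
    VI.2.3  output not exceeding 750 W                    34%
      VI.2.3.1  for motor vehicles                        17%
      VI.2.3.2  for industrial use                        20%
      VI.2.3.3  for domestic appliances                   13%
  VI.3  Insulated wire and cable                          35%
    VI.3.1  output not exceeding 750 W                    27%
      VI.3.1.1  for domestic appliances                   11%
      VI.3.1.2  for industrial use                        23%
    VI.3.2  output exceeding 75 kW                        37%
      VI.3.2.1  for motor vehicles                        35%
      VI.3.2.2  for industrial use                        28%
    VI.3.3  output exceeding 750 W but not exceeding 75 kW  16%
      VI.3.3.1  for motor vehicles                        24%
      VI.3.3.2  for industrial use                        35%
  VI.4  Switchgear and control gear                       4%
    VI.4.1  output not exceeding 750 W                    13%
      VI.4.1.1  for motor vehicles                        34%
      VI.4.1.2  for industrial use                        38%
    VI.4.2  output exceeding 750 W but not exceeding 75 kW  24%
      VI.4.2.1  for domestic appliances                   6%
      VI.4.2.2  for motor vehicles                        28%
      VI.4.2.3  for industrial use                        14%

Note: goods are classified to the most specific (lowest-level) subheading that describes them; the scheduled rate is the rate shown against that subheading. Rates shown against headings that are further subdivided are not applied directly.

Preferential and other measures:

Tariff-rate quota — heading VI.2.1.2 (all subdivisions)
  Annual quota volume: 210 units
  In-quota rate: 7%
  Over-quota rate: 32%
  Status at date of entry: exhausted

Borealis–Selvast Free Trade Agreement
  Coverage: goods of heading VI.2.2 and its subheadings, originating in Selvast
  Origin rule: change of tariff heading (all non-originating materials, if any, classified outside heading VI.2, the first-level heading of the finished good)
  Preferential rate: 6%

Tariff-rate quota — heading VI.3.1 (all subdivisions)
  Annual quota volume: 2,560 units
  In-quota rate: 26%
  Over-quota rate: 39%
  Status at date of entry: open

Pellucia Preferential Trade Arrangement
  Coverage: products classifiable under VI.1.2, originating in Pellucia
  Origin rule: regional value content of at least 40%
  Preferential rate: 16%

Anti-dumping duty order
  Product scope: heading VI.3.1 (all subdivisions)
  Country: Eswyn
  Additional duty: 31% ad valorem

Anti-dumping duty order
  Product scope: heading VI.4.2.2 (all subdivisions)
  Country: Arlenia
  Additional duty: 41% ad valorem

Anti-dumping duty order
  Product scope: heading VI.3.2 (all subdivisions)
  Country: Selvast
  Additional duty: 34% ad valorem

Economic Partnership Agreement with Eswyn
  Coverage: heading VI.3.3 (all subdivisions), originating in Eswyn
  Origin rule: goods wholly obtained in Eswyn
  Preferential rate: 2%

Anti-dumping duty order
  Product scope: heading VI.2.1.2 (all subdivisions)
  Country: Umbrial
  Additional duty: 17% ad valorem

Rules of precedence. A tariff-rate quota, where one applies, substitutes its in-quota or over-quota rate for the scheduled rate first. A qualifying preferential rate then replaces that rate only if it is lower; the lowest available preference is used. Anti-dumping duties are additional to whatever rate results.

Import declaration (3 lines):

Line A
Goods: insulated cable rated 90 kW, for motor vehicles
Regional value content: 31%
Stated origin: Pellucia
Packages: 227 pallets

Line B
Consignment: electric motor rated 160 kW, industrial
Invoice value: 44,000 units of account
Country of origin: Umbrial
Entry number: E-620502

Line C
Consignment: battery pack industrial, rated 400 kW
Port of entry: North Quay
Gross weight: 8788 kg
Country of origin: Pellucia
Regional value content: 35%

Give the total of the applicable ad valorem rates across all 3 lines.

Line A: insulated cable → VI.3; rated 90 kW → VI.3.2; for motor vehicles → VI.3.2.1. Scheduled 35%. Pellucia agreement on VI.1.2: VI.3.2.1 not covered. → 35%.
Line B: electric motor → VI.2; rated 160 kW → VI.2.1; industrial → VI.2.1.1. Scheduled 31%. No special measure applies. → 31%.
Line C: battery pack → VI.1; rated 400 kW → VI.1.2; industrial → VI.1.2.1. Scheduled 26%. Pellucia agreement on VI.1.2: RVC < 40%. → 26%.
Sum: 35% + 31% + 26% = 92%.

92%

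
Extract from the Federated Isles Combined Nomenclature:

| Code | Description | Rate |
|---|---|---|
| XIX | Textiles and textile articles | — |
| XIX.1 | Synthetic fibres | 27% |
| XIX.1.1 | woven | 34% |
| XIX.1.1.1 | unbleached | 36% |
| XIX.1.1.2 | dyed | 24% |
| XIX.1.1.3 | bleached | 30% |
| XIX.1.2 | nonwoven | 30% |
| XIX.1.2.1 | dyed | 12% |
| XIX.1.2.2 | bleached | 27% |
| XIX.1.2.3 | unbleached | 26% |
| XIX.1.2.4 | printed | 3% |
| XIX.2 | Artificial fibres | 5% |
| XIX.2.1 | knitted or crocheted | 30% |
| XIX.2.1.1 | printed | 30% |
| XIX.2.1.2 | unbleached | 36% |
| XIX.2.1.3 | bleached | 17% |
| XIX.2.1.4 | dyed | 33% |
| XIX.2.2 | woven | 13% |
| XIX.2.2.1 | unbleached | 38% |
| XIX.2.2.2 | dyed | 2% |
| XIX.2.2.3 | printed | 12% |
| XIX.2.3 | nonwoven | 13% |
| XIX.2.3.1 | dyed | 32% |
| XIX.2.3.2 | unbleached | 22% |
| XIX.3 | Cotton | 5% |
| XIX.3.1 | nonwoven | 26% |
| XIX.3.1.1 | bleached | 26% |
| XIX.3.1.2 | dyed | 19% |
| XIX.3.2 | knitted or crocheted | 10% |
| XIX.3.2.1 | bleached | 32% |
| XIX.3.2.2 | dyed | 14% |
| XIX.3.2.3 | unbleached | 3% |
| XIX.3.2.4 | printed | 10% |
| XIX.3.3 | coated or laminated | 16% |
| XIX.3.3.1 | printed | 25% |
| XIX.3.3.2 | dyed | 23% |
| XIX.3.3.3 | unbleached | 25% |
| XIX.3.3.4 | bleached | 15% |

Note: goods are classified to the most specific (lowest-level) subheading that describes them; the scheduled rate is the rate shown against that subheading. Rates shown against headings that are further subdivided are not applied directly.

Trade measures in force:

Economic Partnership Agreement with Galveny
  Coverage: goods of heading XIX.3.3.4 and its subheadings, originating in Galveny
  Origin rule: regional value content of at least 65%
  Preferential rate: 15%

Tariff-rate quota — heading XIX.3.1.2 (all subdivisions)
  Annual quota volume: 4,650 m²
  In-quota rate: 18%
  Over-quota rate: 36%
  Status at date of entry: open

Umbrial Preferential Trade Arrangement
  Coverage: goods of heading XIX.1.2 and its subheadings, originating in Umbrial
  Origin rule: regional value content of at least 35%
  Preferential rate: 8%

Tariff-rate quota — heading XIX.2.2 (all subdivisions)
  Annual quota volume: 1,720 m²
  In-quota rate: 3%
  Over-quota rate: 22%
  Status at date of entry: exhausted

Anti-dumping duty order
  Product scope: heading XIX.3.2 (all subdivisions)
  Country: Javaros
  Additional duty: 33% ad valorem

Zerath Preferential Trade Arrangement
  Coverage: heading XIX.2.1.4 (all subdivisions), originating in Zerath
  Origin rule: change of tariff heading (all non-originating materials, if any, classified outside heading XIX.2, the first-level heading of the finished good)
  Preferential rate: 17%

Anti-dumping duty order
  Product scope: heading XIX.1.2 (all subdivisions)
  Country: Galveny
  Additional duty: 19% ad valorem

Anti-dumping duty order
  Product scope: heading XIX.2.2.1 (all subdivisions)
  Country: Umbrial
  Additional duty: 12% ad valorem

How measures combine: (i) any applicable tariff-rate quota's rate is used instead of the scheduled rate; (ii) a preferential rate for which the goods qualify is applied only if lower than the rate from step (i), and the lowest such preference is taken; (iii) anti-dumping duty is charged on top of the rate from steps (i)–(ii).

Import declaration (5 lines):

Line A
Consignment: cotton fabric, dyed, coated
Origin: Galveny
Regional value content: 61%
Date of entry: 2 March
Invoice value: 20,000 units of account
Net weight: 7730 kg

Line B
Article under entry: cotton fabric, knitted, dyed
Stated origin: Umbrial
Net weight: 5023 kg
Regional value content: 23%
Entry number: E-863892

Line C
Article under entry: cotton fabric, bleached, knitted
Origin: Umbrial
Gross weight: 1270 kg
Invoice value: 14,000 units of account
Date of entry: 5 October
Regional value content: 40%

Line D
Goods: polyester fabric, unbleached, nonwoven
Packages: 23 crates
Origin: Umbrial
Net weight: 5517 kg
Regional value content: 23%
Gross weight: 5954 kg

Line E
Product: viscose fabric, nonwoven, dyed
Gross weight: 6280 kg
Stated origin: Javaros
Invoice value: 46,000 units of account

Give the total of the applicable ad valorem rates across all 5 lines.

Line A: cotton → XIX.3; coated → XIX.3.3; dyed → XIX.3.3.2. Scheduled 23%. Galveny agreement on XIX.3.3.4: XIX.3.3.2 not covered. → 23%.
Line B: cotton → XIX.3; knitted → XIX.3.2; dyed → XIX.3.2.2. Scheduled 14%. Umbrial agreement on XIX.1.2: XIX.3.2.2 not covered. → 14%.
Line C: cotton → XIX.3; knitted → XIX.3.2; bleached → XIX.3.2.1. Scheduled 32%. Umbrial agreement on XIX.1.2: XIX.3.2.1 not covered. → 32%.
Line D: polyester → XIX.1; nonwoven → XIX.1.2; unbleached → XIX.1.2.3. Scheduled 26%. Umbrial agreement on XIX.1.2: RVC < 35%. → 26%.
Line E: viscose → XIX.2; nonwoven → XIX.2.3; dyed → XIX.2.3.1. Scheduled 32%. No special measure applies. → 32%.
Sum: 23% + 14% + 32% + 26% + 32% = 127%.

127%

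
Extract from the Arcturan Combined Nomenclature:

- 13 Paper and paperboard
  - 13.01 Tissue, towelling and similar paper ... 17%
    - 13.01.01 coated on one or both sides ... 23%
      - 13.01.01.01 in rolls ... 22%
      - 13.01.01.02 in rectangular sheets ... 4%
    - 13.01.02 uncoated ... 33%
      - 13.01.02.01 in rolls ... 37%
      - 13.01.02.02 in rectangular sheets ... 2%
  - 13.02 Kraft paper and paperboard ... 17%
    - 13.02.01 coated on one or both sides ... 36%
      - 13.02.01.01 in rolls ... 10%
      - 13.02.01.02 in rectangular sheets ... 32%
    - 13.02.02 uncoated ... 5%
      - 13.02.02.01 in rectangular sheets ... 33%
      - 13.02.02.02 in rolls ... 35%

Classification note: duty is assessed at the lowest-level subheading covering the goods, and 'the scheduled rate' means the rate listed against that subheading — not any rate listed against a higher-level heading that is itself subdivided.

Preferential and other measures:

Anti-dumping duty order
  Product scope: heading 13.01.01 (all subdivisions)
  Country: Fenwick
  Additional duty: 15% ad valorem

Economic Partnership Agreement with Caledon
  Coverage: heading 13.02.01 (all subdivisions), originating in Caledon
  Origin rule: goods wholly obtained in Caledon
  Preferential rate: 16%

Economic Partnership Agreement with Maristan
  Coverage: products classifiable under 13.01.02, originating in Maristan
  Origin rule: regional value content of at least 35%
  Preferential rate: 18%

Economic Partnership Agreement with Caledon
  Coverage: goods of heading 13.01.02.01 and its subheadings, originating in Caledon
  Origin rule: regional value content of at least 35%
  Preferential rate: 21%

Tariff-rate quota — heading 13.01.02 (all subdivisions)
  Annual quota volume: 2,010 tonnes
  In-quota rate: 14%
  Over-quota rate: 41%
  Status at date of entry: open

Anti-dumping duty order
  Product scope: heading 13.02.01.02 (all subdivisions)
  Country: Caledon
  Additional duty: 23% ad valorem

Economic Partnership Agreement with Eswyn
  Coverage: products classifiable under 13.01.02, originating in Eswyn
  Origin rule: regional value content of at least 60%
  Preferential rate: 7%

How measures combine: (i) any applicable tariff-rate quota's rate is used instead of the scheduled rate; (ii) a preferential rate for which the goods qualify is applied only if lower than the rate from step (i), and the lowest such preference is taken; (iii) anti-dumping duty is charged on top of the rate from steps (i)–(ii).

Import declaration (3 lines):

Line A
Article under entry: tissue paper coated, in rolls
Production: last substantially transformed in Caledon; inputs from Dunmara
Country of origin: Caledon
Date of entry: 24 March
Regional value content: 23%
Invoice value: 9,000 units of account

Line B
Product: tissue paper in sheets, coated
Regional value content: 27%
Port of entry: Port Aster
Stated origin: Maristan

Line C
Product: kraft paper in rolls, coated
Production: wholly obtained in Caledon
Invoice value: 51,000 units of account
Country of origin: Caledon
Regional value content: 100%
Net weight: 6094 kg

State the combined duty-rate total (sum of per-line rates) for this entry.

Line A: tissue paper → 13.01; coated → 13.01.01; in rolls → 13.01.01.01. Scheduled 22%. Caledon agreement on 13.02.01: 13.01.01.01 not covered; Caledon agreement on 13.01.02.01: 13.01.01.01 not covered. → 22%.
Line B: tissue paper → 13.01; coated → 13.01.01; in sheets → 13.01.01.02. Scheduled 4%. Maristan agreement on 13.01.02: 13.01.01.02 not covered. → 4%.
Line C: kraft paper → 13.02; coated → 13.02.01; in rolls → 13.02.01.01. Scheduled 10%. Caledon agreement on 13.02.01: wholly obtained → 16% available; Caledon agreement on 13.01.02.01: 13.02.01.01 not covered; preference 16% not lower than 10% → no reduction. → 10%.
Sum: 22% + 4% + 10% = 36%.

36%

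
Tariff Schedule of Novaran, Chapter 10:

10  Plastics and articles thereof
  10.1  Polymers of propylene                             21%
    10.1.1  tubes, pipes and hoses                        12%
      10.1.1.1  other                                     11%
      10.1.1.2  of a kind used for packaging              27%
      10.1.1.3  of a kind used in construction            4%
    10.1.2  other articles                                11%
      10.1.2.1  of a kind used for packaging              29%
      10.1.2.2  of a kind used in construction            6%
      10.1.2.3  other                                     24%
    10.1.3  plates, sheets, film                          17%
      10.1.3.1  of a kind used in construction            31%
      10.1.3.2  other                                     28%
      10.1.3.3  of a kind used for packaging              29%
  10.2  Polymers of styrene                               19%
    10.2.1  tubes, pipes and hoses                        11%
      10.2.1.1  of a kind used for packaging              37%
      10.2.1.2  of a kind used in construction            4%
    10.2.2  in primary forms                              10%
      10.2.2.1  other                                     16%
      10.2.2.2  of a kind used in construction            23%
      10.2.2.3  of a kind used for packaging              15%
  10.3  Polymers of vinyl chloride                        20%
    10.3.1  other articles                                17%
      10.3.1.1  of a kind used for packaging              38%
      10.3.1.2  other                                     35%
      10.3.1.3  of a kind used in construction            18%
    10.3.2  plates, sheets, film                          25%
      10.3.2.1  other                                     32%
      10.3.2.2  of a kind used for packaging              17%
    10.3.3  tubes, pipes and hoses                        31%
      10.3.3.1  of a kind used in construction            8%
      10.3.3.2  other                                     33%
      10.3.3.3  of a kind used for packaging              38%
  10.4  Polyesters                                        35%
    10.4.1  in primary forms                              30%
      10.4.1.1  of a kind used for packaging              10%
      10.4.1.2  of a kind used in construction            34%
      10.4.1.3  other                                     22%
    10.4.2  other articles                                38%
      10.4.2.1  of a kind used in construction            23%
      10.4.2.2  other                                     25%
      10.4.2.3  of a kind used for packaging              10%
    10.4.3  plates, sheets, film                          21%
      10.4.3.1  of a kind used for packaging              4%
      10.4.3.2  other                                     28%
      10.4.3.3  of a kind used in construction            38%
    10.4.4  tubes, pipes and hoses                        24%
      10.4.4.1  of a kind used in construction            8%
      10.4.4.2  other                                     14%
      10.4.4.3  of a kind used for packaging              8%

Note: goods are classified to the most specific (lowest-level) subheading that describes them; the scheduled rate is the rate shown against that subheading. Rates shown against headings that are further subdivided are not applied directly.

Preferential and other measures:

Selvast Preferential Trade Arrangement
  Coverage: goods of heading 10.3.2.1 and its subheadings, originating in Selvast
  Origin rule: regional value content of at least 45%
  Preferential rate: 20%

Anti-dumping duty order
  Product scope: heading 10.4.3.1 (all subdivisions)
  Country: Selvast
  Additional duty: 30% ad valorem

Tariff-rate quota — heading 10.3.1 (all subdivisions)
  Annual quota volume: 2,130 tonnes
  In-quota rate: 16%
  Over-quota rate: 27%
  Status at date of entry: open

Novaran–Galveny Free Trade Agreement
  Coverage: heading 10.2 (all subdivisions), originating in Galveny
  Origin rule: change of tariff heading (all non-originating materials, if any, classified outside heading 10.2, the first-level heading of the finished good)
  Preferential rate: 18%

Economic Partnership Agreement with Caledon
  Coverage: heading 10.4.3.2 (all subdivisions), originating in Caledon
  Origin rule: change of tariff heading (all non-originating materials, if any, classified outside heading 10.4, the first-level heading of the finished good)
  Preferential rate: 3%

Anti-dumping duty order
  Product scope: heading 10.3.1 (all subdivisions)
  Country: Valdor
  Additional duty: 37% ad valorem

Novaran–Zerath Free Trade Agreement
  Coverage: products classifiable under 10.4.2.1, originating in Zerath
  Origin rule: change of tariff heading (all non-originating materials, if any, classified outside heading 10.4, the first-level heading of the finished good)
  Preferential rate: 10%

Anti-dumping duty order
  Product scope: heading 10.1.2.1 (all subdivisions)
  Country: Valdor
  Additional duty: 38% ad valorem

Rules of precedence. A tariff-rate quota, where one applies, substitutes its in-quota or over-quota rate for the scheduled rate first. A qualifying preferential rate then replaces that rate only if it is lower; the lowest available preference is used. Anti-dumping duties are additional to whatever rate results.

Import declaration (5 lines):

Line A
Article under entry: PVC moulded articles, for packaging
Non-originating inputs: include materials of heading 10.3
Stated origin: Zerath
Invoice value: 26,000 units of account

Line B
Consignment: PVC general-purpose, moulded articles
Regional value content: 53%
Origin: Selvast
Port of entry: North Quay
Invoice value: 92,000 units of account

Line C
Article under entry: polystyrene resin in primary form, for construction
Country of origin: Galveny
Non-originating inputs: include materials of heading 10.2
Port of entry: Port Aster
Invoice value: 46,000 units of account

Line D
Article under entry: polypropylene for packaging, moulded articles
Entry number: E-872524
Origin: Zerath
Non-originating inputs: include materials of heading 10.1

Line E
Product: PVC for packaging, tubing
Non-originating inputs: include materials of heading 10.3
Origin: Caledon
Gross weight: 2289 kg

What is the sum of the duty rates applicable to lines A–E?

Line A: PVC → 10.3; moulded articles → 10.3.1; for packaging → 10.3.1.1. Scheduled 38%. quota on 10.3.1 open → in-quota 16%; Zerath agreement on 10.4.2.1: 10.3.1.1 not covered. → 16%.
Line B: PVC → 10.3; moulded articles → 10.3.1; general-purpose → 10.3.1.2. Scheduled 35%. quota on 10.3.1 open → in-quota 16%; Selvast agreement on 10.3.2.1: 10.3.1.2 not covered. → 16%.
Line C: polystyrene → 10.2; resin in primary form → 10.2.2; for construction → 10.2.2.2. Scheduled 23%. Galveny agreement on 10.2: CTH not met. → 23%.
Line D: polypropylene → 10.1; moulded articles → 10.1.2; for packaging → 10.1.2.1. Scheduled 29%. Zerath agreement on 10.4.2.1: 10.1.2.1 not covered. → 29%.
Line E: PVC → 10.3; tubing → 10.3.3; for packaging → 10.3.3.3. Scheduled 38%. Caledon agreement on 10.4.3.2: 10.3.3.3 not covered. → 38%.
Sum: 16% + 16% + 23% + 29% + 38% = 122%.

122%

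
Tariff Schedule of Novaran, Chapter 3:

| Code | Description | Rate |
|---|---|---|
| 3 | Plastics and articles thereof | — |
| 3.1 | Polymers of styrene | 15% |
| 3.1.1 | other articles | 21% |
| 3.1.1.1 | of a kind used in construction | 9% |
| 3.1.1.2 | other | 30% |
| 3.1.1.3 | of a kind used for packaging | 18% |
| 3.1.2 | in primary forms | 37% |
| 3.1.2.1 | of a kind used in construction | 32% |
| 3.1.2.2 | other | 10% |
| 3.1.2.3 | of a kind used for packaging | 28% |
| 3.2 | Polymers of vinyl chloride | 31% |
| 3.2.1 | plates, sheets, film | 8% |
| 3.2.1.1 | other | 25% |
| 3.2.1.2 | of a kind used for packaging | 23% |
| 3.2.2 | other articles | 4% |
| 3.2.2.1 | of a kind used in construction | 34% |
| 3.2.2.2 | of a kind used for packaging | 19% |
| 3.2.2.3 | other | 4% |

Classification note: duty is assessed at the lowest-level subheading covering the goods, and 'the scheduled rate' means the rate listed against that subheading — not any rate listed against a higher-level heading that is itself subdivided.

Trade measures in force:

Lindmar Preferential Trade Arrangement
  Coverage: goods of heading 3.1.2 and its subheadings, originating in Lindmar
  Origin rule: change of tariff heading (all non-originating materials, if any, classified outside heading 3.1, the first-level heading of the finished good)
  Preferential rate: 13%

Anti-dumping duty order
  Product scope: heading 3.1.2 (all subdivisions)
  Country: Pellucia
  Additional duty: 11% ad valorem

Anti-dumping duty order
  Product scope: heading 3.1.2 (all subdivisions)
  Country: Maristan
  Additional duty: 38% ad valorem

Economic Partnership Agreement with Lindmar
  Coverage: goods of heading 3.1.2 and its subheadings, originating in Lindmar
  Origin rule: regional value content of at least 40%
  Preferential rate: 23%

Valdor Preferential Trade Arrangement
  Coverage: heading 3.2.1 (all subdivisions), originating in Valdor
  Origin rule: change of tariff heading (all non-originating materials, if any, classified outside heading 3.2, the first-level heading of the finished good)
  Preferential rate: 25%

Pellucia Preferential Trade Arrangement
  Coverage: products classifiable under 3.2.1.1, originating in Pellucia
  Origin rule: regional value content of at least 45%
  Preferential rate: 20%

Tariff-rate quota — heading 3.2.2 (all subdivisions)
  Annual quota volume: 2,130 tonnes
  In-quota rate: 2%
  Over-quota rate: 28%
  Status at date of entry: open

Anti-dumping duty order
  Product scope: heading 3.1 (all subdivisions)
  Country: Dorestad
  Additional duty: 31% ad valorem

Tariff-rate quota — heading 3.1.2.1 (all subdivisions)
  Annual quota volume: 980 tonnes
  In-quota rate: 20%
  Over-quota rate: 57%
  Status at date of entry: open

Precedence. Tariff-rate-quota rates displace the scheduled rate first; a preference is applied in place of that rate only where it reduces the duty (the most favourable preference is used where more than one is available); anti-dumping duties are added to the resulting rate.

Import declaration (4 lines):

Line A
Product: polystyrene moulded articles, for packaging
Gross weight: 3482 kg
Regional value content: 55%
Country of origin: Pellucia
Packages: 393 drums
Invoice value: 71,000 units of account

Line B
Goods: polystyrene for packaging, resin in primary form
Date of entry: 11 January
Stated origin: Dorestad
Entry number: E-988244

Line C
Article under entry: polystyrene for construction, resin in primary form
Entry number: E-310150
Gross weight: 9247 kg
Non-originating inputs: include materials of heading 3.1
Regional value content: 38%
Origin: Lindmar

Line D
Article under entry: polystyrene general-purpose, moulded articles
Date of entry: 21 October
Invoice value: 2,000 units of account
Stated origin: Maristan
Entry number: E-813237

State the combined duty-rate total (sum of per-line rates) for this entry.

127%

Line A: polystyrene → 3.1; moulded articles → 3.1.1; for packaging → 3.1.1.3. Scheduled 18%. Pellucia agreement on 3.2.1.1: 3.1.1.3 not covered. → 18%.
Line B: polystyrene → 3.1; resin in primary form → 3.1.2; for packaging → 3.1.2.3. Scheduled 28%. anti-dumping (Dorestad, 3.1): +31%; total 28% + 31% = 59%. → 59%.
Line C: polystyrene → 3.1; resin in primary form → 3.1.2; for construction → 3.1.2.1. Scheduled 32%. quota on 3.1.2.1 open → in-quota 20%; Lindmar agreement on 3.1.2: CTH not met; Lindmar agreement on 3.1.2: RVC < 40%. → 20%.
Line D: polystyrene → 3.1; moulded articles → 3.1.1; general-purpose → 3.1.1.2. Scheduled 30%. No special measure applies. → 30%.
Sum: 18% + 59% + 20% + 30% = 127%.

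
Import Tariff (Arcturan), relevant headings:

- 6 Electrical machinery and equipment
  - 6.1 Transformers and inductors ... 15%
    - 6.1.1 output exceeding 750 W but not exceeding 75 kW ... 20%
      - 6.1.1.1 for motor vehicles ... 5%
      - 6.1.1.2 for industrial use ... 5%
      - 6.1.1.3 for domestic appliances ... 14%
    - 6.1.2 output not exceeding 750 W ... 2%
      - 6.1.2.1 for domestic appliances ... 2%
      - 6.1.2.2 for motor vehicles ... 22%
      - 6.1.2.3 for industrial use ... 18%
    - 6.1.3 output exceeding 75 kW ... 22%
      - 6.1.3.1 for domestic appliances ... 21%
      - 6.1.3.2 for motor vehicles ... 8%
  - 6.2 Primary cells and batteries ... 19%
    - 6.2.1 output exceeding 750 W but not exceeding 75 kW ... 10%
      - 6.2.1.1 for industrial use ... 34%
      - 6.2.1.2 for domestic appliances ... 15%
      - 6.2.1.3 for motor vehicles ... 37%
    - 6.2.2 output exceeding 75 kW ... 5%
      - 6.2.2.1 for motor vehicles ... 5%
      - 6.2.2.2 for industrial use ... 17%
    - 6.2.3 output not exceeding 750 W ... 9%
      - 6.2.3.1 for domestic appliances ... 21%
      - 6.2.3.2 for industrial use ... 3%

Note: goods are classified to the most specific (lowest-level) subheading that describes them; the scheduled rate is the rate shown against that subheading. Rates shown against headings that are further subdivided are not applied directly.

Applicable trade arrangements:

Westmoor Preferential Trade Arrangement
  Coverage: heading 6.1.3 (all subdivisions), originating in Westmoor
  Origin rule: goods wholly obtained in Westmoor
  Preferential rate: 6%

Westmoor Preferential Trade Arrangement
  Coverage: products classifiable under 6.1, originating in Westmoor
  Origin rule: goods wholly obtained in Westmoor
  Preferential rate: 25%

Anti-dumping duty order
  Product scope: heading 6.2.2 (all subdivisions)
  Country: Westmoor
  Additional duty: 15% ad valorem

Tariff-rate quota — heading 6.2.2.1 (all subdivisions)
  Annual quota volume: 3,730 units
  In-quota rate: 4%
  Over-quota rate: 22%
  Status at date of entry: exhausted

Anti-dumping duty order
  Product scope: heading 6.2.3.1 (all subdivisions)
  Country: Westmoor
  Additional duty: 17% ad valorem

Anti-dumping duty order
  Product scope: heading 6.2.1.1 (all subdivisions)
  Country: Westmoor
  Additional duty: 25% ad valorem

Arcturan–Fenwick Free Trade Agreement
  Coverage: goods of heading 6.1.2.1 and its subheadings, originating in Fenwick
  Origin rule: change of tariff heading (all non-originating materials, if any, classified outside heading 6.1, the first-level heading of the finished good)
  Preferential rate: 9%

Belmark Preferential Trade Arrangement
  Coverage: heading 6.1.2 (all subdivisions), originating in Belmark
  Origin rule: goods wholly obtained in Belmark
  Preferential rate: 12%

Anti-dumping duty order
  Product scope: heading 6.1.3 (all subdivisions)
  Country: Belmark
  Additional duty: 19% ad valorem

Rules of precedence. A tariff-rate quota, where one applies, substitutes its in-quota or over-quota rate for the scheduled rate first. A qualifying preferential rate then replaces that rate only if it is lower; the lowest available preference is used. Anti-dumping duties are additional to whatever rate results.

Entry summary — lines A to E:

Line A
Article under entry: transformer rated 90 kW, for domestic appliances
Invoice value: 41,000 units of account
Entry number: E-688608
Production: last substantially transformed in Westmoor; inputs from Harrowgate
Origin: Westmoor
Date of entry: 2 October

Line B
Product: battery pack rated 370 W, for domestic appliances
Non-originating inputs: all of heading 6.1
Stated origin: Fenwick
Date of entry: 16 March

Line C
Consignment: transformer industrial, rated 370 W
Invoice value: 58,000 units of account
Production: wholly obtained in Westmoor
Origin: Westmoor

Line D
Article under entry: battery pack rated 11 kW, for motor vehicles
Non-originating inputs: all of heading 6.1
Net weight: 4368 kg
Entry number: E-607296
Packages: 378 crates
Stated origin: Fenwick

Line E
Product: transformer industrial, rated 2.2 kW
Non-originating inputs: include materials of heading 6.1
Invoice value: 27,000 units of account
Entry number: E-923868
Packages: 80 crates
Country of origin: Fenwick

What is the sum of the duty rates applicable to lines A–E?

102%

Line A: transformer → 6.1; rated 90 kW → 6.1.3; for domestic appliances → 6.1.3.1. Scheduled 21%. Westmoor agreement on 6.1.3: not wholly obtained; Westmoor agreement on 6.1: not wholly obtained. → 21%.
Line B: battery pack → 6.2; rated 370 W → 6.2.3; for domestic appliances → 6.2.3.1. Scheduled 21%. Fenwick agreement on 6.1.2.1: 6.2.3.1 not covered. → 21%.
Line C: transformer → 6.1; rated 370 W → 6.1.2; industrial → 6.1.2.3. Scheduled 18%. Westmoor agreement on 6.1.3: 6.1.2.3 not covered; Westmoor agreement on 6.1: wholly obtained → 25% available; preference 25% not lower than 18% → no reduction. → 18%.
Line D: battery pack → 6.2; rated 11 kW → 6.2.1; for motor vehicles → 6.2.1.3. Scheduled 37%. Fenwick agreement on 6.1.2.1: 6.2.1.3 not covered. → 37%.
Line E: transformer → 6.1; rated 2.2 kW → 6.1.1; industrial → 6.1.1.2. Scheduled 5%. Fenwick agreement on 6.1.2.1: 6.1.1.2 not covered. → 5%.
Sum: 21% + 21% + 18% + 37% + 5% = 102%.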